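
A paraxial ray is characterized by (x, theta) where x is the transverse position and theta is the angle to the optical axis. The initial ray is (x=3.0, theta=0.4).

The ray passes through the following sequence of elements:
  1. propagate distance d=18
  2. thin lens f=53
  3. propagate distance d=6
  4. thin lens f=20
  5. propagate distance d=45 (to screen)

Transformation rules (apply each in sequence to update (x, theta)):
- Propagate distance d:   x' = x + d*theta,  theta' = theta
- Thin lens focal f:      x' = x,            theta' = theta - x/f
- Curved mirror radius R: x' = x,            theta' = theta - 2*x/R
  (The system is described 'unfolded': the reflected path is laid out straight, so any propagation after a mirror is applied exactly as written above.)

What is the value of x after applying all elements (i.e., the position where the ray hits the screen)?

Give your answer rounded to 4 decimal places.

Initial: x=3.0000 theta=0.4000
After 1 (propagate distance d=18): x=10.2000 theta=0.4000
After 2 (thin lens f=53): x=10.2000 theta=11/53 (≈0.2075)
After 3 (propagate distance d=6): x=3033/265 (≈11.4453) theta=11/53 (≈0.2075)
After 4 (thin lens f=20): x=3033/265 (≈11.4453) theta=-1933/5300 (≈-0.3647)
After 5 (propagate distance d=45 (to screen)): x=-1053/212 (≈-4.9670) theta=-1933/5300 (≈-0.3647)
Rounded to 4 decimal places: x = -4.9670

Answer: -4.9670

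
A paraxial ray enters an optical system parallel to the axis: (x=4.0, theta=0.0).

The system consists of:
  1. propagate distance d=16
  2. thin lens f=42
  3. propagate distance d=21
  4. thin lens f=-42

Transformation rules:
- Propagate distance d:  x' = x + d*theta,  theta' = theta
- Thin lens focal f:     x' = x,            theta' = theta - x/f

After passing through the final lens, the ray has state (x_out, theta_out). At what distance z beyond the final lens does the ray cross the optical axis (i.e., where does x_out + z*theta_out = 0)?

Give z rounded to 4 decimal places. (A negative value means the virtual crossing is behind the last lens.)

Answer: 42.0000

Derivation:
Initial: x=4.0000 theta=0.0000
After 1 (propagate distance d=16): x=4.0000 theta=0.0000
After 2 (thin lens f=42): x=4.0000 theta=-2/21 (≈-0.0952)
After 3 (propagate distance d=21): x=2.0000 theta=-2/21 (≈-0.0952)
After 4 (thin lens f=-42): x=2.0000 theta=-1/21 (≈-0.0476)
z_focus = -x_out/theta_out = -(2.0000)/(-1/21) = 42.0000
Rounded to 4 decimal places: z = 42.0000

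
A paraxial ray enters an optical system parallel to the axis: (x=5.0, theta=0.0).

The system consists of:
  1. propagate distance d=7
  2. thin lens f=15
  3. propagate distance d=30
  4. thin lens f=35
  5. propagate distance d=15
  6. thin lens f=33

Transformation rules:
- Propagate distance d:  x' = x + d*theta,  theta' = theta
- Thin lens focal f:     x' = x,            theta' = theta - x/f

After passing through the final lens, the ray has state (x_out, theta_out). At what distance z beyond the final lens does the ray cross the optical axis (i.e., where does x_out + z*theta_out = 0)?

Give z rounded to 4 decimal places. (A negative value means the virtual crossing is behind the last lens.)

Initial: x=5.0000 theta=0.0000
After 1 (propagate distance d=7): x=5.0000 theta=0.0000
After 2 (thin lens f=15): x=5.0000 theta=-1/3 (≈-0.3333)
After 3 (propagate distance d=30): x=-5.0000 theta=-1/3 (≈-0.3333)
After 4 (thin lens f=35): x=-5.0000 theta=-4/21 (≈-0.1905)
After 5 (propagate distance d=15): x=-55/7 (≈-7.8571) theta=-4/21 (≈-0.1905)
After 6 (thin lens f=33): x=-55/7 (≈-7.8571) theta=1/21 (≈0.0476)
z_focus = -x_out/theta_out = -(-55/7)/(1/21) = 165.0000
Rounded to 4 decimal places: z = 165.0000

Answer: 165.0000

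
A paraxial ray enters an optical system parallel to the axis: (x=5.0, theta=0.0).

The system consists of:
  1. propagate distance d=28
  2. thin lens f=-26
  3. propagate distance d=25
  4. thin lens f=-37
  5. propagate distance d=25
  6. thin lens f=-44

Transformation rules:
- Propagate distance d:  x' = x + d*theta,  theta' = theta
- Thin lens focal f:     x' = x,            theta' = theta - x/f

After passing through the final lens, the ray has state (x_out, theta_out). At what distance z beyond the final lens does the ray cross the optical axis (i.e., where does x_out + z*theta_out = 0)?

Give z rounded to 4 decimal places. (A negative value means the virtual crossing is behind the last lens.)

Initial: x=5.0000 theta=0.0000
After 1 (propagate distance d=28): x=5.0000 theta=0.0000
After 2 (thin lens f=-26): x=5.0000 theta=5/26 (≈0.1923)
After 3 (propagate distance d=25): x=255/26 (≈9.8077) theta=5/26 (≈0.1923)
After 4 (thin lens f=-37): x=255/26 (≈9.8077) theta=220/481 (≈0.4574)
After 5 (propagate distance d=25): x=20435/962 (≈21.2422) theta=220/481 (≈0.4574)
After 6 (thin lens f=-44): x=20435/962 (≈21.2422) theta=39795/42328 (≈0.9402)
z_focus = -x_out/theta_out = -(20435/962)/(39795/42328) = -179828/7959 ≈ -22.5943
Rounded to 4 decimal places: z = -22.5943

Answer: -22.5943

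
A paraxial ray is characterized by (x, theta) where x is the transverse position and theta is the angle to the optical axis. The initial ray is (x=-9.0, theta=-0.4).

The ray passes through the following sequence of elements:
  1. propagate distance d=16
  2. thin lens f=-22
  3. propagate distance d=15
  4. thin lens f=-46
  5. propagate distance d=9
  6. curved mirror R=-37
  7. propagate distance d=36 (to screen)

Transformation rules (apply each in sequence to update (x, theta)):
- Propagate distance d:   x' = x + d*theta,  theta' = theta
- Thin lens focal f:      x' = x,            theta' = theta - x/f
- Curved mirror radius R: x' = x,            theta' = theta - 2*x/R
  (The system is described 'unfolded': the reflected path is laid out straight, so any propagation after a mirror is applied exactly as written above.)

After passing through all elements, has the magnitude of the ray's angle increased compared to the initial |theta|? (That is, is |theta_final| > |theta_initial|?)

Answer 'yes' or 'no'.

Initial: x=-9.0000 theta=-0.4000
After 1 (propagate distance d=16): x=-15.4000 theta=-0.4000
After 2 (thin lens f=-22): x=-15.4000 theta=-1.1000
After 3 (propagate distance d=15): x=-31.9000 theta=-1.1000
After 4 (thin lens f=-46): x=-31.9000 theta=-165/92 (≈-1.7935)
After 5 (propagate distance d=9): x=-22099/460 (≈-48.0413) theta=-165/92 (≈-1.7935)
After 6 (curved mirror R=-37): x=-22099/460 (≈-48.0413) theta=-74723/17020 (≈-4.3903)
After 7 (propagate distance d=36 (to screen)): x=-3507691/17020 (≈-206.0923) theta=-74723/17020 (≈-4.3903)
|theta_initial|=0.4000 |theta_final|=74723/17020 (≈4.3903) -> increased

Answer: yes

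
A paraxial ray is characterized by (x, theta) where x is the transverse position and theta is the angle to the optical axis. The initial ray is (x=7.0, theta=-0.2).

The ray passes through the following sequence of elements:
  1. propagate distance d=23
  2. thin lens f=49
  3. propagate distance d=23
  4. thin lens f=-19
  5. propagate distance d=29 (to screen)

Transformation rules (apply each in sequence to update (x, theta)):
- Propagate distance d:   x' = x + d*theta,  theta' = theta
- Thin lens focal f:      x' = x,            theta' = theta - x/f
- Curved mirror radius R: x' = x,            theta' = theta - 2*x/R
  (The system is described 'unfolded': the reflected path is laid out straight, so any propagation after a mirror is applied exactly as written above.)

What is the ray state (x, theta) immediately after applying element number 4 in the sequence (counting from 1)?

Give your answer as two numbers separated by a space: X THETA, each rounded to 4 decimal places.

Answer: -3.3265 -0.4241

Derivation:
Initial: x=7.0000 theta=-0.2000
After 1 (propagate distance d=23): x=2.4000 theta=-0.2000
After 2 (thin lens f=49): x=2.4000 theta=-61/245 (≈-0.2490)
After 3 (propagate distance d=23): x=-163/49 (≈-3.3265) theta=-61/245 (≈-0.2490)
After 4 (thin lens f=-19): x=-163/49 (≈-3.3265) theta=-282/665 (≈-0.4241)
Rounded to 4 decimal places: x = -3.3265, theta = -0.4241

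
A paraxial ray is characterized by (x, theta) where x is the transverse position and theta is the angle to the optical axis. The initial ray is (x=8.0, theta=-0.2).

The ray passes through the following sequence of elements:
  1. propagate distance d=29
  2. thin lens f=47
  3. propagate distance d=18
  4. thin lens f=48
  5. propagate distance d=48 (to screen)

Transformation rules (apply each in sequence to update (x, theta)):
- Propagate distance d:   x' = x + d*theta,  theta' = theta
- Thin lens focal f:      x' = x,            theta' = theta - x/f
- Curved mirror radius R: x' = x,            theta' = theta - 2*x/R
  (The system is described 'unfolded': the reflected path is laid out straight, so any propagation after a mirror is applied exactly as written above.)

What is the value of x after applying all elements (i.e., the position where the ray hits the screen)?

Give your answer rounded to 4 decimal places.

Initial: x=8.0000 theta=-0.2000
After 1 (propagate distance d=29): x=2.2000 theta=-0.2000
After 2 (thin lens f=47): x=2.2000 theta=-58/235 (≈-0.2468)
After 3 (propagate distance d=18): x=-527/235 (≈-2.2426) theta=-58/235 (≈-0.2468)
After 4 (thin lens f=48): x=-527/235 (≈-2.2426) theta=-2257/11280 (≈-0.2001)
After 5 (propagate distance d=48 (to screen)): x=-2784/235 (≈-11.8468) theta=-2257/11280 (≈-0.2001)
Rounded to 4 decimal places: x = -11.8468

Answer: -11.8468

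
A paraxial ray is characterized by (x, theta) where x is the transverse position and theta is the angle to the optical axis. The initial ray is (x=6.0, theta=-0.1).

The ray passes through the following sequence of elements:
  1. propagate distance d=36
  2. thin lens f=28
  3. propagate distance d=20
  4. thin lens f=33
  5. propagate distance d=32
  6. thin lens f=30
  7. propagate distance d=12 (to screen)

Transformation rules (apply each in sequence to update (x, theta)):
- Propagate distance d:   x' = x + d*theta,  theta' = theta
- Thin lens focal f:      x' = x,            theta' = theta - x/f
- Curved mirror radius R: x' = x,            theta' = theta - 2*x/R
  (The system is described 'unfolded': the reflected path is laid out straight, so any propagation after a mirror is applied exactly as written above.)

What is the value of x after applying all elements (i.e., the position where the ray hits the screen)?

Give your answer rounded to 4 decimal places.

Answer: -5.3403

Derivation:
Initial: x=6.0000 theta=-0.1000
After 1 (propagate distance d=36): x=2.4000 theta=-0.1000
After 2 (thin lens f=28): x=2.4000 theta=-13/70 (≈-0.1857)
After 3 (propagate distance d=20): x=-46/35 (≈-1.3143) theta=-13/70 (≈-0.1857)
After 4 (thin lens f=33): x=-46/35 (≈-1.3143) theta=-337/2310 (≈-0.1459)
After 5 (propagate distance d=32): x=-1382/231 (≈-5.9827) theta=-337/2310 (≈-0.1459)
After 6 (thin lens f=30): x=-1382/231 (≈-5.9827) theta=53/990 (≈0.0535)
After 7 (propagate distance d=12 (to screen)): x=-2056/385 (≈-5.3403) theta=53/990 (≈0.0535)
Rounded to 4 decimal places: x = -5.3403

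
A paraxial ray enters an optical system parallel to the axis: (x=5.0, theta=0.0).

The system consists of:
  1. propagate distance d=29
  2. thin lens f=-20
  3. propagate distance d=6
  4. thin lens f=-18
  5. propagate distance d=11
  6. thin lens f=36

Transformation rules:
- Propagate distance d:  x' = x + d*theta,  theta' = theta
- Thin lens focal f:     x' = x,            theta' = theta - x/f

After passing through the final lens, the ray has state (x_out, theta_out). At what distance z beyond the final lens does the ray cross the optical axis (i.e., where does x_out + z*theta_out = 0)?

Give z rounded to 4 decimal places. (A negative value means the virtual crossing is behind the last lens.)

Initial: x=5.0000 theta=0.0000
After 1 (propagate distance d=29): x=5.0000 theta=0.0000
After 2 (thin lens f=-20): x=5.0000 theta=0.2500
After 3 (propagate distance d=6): x=6.5000 theta=0.2500
After 4 (thin lens f=-18): x=6.5000 theta=11/18 (≈0.6111)
After 5 (propagate distance d=11): x=119/9 (≈13.2222) theta=11/18 (≈0.6111)
After 6 (thin lens f=36): x=119/9 (≈13.2222) theta=79/324 (≈0.2438)
z_focus = -x_out/theta_out = -(119/9)/(79/324) = -4284/79 ≈ -54.2278
Rounded to 4 decimal places: z = -54.2278

Answer: -54.2278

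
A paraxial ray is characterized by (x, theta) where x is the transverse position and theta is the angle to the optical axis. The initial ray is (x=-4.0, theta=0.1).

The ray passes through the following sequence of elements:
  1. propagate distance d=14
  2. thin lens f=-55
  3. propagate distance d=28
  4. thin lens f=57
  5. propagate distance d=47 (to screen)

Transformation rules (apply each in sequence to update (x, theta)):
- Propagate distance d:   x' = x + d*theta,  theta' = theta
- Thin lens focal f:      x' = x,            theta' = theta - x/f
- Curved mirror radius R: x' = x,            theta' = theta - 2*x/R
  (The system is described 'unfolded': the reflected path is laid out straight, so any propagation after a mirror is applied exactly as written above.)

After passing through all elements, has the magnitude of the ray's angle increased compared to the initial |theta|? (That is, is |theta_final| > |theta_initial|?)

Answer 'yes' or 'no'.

Answer: no

Derivation:
Initial: x=-4.0000 theta=0.1000
After 1 (propagate distance d=14): x=-2.6000 theta=0.1000
After 2 (thin lens f=-55): x=-2.6000 theta=29/550 (≈0.0527)
After 3 (propagate distance d=28): x=-309/275 (≈-1.1236) theta=29/550 (≈0.0527)
After 4 (thin lens f=57): x=-309/275 (≈-1.1236) theta=757/10450 (≈0.0724)
After 5 (propagate distance d=47 (to screen)): x=2167/950 (≈2.2811) theta=757/10450 (≈0.0724)
|theta_initial|=0.1000 |theta_final|=757/10450 (≈0.0724) -> not increased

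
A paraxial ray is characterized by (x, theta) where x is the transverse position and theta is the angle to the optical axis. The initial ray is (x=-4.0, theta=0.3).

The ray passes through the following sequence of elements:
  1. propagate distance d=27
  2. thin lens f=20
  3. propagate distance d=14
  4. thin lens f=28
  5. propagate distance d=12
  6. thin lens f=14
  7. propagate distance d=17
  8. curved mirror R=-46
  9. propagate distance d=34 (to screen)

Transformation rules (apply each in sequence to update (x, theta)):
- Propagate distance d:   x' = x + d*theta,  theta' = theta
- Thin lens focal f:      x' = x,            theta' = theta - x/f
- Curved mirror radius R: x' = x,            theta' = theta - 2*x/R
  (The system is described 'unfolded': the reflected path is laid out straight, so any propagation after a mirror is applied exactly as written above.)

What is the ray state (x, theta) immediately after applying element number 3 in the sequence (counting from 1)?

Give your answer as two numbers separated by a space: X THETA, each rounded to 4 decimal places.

Answer: 5.4300 0.0950

Derivation:
Initial: x=-4.0000 theta=0.3000
After 1 (propagate distance d=27): x=4.1000 theta=0.3000
After 2 (thin lens f=20): x=4.1000 theta=0.0950
After 3 (propagate distance d=14): x=5.4300 theta=0.0950
Rounded to 4 decimal places: x = 5.4300, theta = 0.0950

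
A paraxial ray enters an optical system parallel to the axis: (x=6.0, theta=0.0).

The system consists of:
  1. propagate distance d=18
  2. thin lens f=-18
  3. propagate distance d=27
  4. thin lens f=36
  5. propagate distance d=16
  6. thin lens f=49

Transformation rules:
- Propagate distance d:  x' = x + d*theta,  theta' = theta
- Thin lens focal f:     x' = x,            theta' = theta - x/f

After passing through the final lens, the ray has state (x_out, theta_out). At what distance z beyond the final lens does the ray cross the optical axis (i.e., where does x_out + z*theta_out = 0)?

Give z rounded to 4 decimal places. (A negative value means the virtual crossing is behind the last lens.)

Initial: x=6.0000 theta=0.0000
After 1 (propagate distance d=18): x=6.0000 theta=0.0000
After 2 (thin lens f=-18): x=6.0000 theta=1/3 (≈0.3333)
After 3 (propagate distance d=27): x=15.0000 theta=1/3 (≈0.3333)
After 4 (thin lens f=36): x=15.0000 theta=-1/12 (≈-0.0833)
After 5 (propagate distance d=16): x=41/3 (≈13.6667) theta=-1/12 (≈-0.0833)
After 6 (thin lens f=49): x=41/3 (≈13.6667) theta=-71/196 (≈-0.3622)
z_focus = -x_out/theta_out = -(41/3)/(-71/196) = 8036/213 ≈ 37.7277
Rounded to 4 decimal places: z = 37.7277

Answer: 37.7277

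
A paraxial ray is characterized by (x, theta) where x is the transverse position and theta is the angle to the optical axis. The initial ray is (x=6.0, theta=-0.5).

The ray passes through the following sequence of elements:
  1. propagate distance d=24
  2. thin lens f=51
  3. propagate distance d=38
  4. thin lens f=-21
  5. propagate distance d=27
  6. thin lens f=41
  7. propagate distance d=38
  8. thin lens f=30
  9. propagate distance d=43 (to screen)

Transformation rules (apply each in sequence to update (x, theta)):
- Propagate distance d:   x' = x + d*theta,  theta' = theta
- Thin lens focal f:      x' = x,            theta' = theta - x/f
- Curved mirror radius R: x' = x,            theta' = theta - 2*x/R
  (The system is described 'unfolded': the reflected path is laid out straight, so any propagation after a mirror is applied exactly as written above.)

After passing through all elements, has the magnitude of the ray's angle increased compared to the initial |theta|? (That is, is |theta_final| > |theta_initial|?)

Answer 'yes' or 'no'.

Initial: x=6.0000 theta=-0.5000
After 1 (propagate distance d=24): x=-6.0000 theta=-0.5000
After 2 (thin lens f=51): x=-6.0000 theta=-13/34 (≈-0.3824)
After 3 (propagate distance d=38): x=-349/17 (≈-20.5294) theta=-13/34 (≈-0.3824)
After 4 (thin lens f=-21): x=-349/17 (≈-20.5294) theta=-971/714 (≈-1.3599)
After 5 (propagate distance d=27): x=-13625/238 (≈-57.2479) theta=-971/714 (≈-1.3599)
After 6 (thin lens f=41): x=-13625/238 (≈-57.2479) theta=76/2091 (≈0.0363)
After 7 (propagate distance d=38): x=-1635443/29274 (≈-55.8667) theta=76/2091 (≈0.0363)
After 8 (thin lens f=30): x=-1635443/29274 (≈-55.8667) theta=1667363/878220 (≈1.8986)
After 9 (propagate distance d=43 (to screen)): x=22633319/878220 (≈25.7718) theta=1667363/878220 (≈1.8986)
|theta_initial|=0.5000 |theta_final|=1667363/878220 (≈1.8986) -> increased

Answer: yes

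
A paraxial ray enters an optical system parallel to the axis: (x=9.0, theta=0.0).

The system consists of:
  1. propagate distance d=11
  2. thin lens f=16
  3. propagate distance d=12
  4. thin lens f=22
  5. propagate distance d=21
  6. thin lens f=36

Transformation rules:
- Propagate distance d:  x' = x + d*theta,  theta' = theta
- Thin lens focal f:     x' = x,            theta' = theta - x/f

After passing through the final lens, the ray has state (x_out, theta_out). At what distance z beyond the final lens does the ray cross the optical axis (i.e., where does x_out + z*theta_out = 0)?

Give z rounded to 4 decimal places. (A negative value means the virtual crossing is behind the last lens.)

Answer: -34.4937

Derivation:
Initial: x=9.0000 theta=0.0000
After 1 (propagate distance d=11): x=9.0000 theta=0.0000
After 2 (thin lens f=16): x=9.0000 theta=-0.5625
After 3 (propagate distance d=12): x=2.2500 theta=-0.5625
After 4 (thin lens f=22): x=2.2500 theta=-117/176 (≈-0.6648)
After 5 (propagate distance d=21): x=-2061/176 (≈-11.7102) theta=-117/176 (≈-0.6648)
After 6 (thin lens f=36): x=-2061/176 (≈-11.7102) theta=-239/704 (≈-0.3395)
z_focus = -x_out/theta_out = -(-2061/176)/(-239/704) = -8244/239 ≈ -34.4937
Rounded to 4 decimal places: z = -34.4937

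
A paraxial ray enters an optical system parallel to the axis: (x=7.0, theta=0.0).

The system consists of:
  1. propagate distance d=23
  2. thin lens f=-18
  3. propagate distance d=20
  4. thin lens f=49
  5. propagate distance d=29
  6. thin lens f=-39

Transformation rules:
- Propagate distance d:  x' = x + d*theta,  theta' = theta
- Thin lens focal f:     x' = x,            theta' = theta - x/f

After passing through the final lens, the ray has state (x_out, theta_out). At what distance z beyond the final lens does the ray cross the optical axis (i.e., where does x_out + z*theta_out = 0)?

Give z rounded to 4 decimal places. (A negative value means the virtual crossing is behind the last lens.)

Answer: -32.5897

Derivation:
Initial: x=7.0000 theta=0.0000
After 1 (propagate distance d=23): x=7.0000 theta=0.0000
After 2 (thin lens f=-18): x=7.0000 theta=7/18 (≈0.3889)
After 3 (propagate distance d=20): x=133/9 (≈14.7778) theta=7/18 (≈0.3889)
After 4 (thin lens f=49): x=133/9 (≈14.7778) theta=11/126 (≈0.0873)
After 5 (propagate distance d=29): x=727/42 (≈17.3095) theta=11/126 (≈0.0873)
After 6 (thin lens f=-39): x=727/42 (≈17.3095) theta=145/273 (≈0.5311)
z_focus = -x_out/theta_out = -(727/42)/(145/273) = -9451/290 ≈ -32.5897
Rounded to 4 decimal places: z = -32.5897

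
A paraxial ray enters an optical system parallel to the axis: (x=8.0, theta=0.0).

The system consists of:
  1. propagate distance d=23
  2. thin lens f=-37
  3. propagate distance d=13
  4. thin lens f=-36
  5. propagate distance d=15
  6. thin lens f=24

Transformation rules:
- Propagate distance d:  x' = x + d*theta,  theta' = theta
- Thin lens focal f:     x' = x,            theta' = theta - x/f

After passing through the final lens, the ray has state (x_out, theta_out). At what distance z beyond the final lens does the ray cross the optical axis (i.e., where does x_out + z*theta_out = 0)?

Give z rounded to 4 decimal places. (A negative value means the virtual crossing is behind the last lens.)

Answer: 72.2807

Derivation:
Initial: x=8.0000 theta=0.0000
After 1 (propagate distance d=23): x=8.0000 theta=0.0000
After 2 (thin lens f=-37): x=8.0000 theta=8/37 (≈0.2162)
After 3 (propagate distance d=13): x=400/37 (≈10.8108) theta=8/37 (≈0.2162)
After 4 (thin lens f=-36): x=400/37 (≈10.8108) theta=172/333 (≈0.5165)
After 5 (propagate distance d=15): x=2060/111 (≈18.5586) theta=172/333 (≈0.5165)
After 6 (thin lens f=24): x=2060/111 (≈18.5586) theta=-19/74 (≈-0.2568)
z_focus = -x_out/theta_out = -(2060/111)/(-19/74) = 4120/57 ≈ 72.2807
Rounded to 4 decimal places: z = 72.2807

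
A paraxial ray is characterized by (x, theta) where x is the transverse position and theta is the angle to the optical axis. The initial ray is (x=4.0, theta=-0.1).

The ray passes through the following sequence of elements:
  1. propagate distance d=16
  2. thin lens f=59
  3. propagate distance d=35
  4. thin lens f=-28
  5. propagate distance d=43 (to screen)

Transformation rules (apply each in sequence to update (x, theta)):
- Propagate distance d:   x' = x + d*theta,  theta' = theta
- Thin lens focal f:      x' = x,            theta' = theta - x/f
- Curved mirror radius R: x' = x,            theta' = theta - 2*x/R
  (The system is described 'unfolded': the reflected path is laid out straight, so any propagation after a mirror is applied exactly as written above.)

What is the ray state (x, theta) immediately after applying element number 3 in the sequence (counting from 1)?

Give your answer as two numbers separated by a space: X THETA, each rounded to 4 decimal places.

Answer: -2.5237 -0.1407

Derivation:
Initial: x=4.0000 theta=-0.1000
After 1 (propagate distance d=16): x=2.4000 theta=-0.1000
After 2 (thin lens f=59): x=2.4000 theta=-83/590 (≈-0.1407)
After 3 (propagate distance d=35): x=-1489/590 (≈-2.5237) theta=-83/590 (≈-0.1407)
Rounded to 4 decimal places: x = -2.5237, theta = -0.1407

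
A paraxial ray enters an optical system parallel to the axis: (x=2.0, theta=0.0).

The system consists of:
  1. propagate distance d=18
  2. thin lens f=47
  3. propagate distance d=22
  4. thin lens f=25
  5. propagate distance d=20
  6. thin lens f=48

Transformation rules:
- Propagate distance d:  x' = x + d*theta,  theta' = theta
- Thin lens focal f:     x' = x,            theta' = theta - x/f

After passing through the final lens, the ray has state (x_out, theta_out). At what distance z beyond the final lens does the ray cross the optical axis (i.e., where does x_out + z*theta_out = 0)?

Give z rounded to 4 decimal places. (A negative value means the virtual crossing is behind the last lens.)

Initial: x=2.0000 theta=0.0000
After 1 (propagate distance d=18): x=2.0000 theta=0.0000
After 2 (thin lens f=47): x=2.0000 theta=-2/47 (≈-0.0426)
After 3 (propagate distance d=22): x=50/47 (≈1.0638) theta=-2/47 (≈-0.0426)
After 4 (thin lens f=25): x=50/47 (≈1.0638) theta=-4/47 (≈-0.0851)
After 5 (propagate distance d=20): x=-30/47 (≈-0.6383) theta=-4/47 (≈-0.0851)
After 6 (thin lens f=48): x=-30/47 (≈-0.6383) theta=-27/376 (≈-0.0718)
z_focus = -x_out/theta_out = -(-30/47)/(-27/376) = -80/9 ≈ -8.8889
Rounded to 4 decimal places: z = -8.8889

Answer: -8.8889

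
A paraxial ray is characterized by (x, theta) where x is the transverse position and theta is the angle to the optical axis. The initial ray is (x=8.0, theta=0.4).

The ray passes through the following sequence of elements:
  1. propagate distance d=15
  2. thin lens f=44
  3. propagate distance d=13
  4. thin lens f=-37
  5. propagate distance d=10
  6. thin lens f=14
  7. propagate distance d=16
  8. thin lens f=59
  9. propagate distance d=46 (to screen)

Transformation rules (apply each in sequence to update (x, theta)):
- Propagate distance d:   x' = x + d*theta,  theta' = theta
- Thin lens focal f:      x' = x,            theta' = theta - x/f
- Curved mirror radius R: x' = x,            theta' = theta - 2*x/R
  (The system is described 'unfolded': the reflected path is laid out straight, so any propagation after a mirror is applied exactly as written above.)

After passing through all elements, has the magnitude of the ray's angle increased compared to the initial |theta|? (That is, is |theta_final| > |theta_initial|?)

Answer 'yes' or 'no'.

Answer: yes

Derivation:
Initial: x=8.0000 theta=0.4000
After 1 (propagate distance d=15): x=14.0000 theta=0.4000
After 2 (thin lens f=44): x=14.0000 theta=9/110 (≈0.0818)
After 3 (propagate distance d=13): x=1657/110 (≈15.0636) theta=9/110 (≈0.0818)
After 4 (thin lens f=-37): x=1657/110 (≈15.0636) theta=199/407 (≈0.4889)
After 5 (propagate distance d=10): x=81209/4070 (≈19.9531) theta=199/407 (≈0.4889)
After 6 (thin lens f=14): x=81209/4070 (≈19.9531) theta=-53349/56980 (≈-0.9363)
After 7 (propagate distance d=16): x=141671/28490 (≈4.9727) theta=-53349/56980 (≈-0.9363)
After 8 (thin lens f=59): x=141671/28490 (≈4.9727) theta=-311903/305620 (≈-1.0206)
After 9 (propagate distance d=46 (to screen)): x=-7055287/168091 (≈-41.9730) theta=-311903/305620 (≈-1.0206)
|theta_initial|=0.4000 |theta_final|=311903/305620 (≈1.0206) -> increased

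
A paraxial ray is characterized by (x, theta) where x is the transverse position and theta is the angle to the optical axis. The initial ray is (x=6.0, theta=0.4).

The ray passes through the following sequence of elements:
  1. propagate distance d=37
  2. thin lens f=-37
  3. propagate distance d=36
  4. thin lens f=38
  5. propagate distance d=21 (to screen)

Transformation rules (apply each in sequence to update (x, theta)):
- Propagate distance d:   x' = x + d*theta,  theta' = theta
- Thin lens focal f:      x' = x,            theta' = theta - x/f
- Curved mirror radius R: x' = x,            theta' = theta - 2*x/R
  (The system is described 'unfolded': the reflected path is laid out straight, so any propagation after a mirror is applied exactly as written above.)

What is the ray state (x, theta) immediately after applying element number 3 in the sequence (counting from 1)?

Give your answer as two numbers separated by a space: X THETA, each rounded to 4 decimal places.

Answer: 55.4378 0.9622

Derivation:
Initial: x=6.0000 theta=0.4000
After 1 (propagate distance d=37): x=20.8000 theta=0.4000
After 2 (thin lens f=-37): x=20.8000 theta=178/185 (≈0.9622)
After 3 (propagate distance d=36): x=10256/185 (≈55.4378) theta=178/185 (≈0.9622)
Rounded to 4 decimal places: x = 55.4378, theta = 0.9622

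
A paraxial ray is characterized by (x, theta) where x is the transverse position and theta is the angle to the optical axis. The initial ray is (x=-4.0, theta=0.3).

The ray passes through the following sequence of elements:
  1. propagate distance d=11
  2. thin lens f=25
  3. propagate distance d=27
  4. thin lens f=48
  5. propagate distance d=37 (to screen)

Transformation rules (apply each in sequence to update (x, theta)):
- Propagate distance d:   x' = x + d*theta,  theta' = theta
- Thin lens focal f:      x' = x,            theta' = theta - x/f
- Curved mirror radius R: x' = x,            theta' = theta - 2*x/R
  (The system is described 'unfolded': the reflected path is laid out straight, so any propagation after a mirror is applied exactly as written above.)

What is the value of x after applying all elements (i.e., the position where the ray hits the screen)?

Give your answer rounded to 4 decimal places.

Initial: x=-4.0000 theta=0.3000
After 1 (propagate distance d=11): x=-0.7000 theta=0.3000
After 2 (thin lens f=25): x=-0.7000 theta=0.3280
After 3 (propagate distance d=27): x=8.1560 theta=0.3280
After 4 (thin lens f=48): x=8.1560 theta=1897/12000 (≈0.1581)
After 5 (propagate distance d=37 (to screen)): x=168061/12000 (≈14.0051) theta=1897/12000 (≈0.1581)
Rounded to 4 decimal places: x = 14.0051

Answer: 14.0051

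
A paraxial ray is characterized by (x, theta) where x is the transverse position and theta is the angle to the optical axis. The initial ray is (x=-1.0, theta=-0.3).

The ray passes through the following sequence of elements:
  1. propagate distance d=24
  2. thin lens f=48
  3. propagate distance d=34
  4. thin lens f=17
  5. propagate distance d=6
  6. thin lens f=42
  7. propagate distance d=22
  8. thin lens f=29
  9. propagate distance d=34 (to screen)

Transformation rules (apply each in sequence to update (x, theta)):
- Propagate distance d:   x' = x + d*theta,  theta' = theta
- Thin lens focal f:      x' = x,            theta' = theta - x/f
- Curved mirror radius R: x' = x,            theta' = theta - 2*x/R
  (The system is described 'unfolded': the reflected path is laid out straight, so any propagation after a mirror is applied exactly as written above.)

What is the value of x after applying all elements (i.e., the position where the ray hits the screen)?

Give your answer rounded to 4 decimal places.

Initial: x=-1.0000 theta=-0.3000
After 1 (propagate distance d=24): x=-8.2000 theta=-0.3000
After 2 (thin lens f=48): x=-8.2000 theta=-31/240 (≈-0.1292)
After 3 (propagate distance d=34): x=-1511/120 (≈-12.5917) theta=-31/240 (≈-0.1292)
After 4 (thin lens f=17): x=-1511/120 (≈-12.5917) theta=499/816 (≈0.6115)
After 5 (propagate distance d=6): x=-9101/1020 (≈-8.9225) theta=499/816 (≈0.6115)
After 6 (thin lens f=42): x=-9101/1020 (≈-8.9225) theta=70597/85680 (≈0.8240)
After 7 (propagate distance d=22): x=78865/8568 (≈9.2046) theta=70597/85680 (≈0.8240)
After 8 (thin lens f=29): x=78865/8568 (≈9.2046) theta=10577/20880 (≈0.5066)
After 9 (propagate distance d=34 (to screen)): x=1368029/51765 (≈26.4277) theta=10577/20880 (≈0.5066)
Rounded to 4 decimal places: x = 26.4277

Answer: 26.4277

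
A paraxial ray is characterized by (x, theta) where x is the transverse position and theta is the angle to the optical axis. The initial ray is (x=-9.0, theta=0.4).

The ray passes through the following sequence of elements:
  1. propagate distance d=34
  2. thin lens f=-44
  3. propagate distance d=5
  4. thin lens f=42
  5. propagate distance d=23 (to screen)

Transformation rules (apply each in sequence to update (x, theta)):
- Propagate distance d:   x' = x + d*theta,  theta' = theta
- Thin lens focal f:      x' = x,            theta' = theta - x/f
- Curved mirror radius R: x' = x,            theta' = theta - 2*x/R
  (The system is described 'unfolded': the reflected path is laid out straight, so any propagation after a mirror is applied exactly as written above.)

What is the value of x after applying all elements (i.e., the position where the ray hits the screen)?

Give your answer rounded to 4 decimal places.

Initial: x=-9.0000 theta=0.4000
After 1 (propagate distance d=34): x=4.6000 theta=0.4000
After 2 (thin lens f=-44): x=4.6000 theta=111/220 (≈0.5045)
After 3 (propagate distance d=5): x=1567/220 (≈7.1227) theta=111/220 (≈0.5045)
After 4 (thin lens f=42): x=1567/220 (≈7.1227) theta=619/1848 (≈0.3350)
After 5 (propagate distance d=23 (to screen)): x=136999/9240 (≈14.8267) theta=619/1848 (≈0.3350)
Rounded to 4 decimal places: x = 14.8267

Answer: 14.8267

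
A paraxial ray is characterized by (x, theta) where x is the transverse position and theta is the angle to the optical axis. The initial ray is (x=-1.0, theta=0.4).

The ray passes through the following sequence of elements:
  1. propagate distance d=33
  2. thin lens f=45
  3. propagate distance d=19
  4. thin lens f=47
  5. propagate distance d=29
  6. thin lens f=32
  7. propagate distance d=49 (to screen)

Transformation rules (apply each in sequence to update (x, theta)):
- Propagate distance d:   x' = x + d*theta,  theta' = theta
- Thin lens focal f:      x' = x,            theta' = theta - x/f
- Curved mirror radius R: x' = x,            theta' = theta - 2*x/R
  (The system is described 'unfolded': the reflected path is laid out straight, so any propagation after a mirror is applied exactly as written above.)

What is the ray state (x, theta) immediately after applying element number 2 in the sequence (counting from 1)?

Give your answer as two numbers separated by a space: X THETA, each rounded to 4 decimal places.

Answer: 12.2000 0.1289

Derivation:
Initial: x=-1.0000 theta=0.4000
After 1 (propagate distance d=33): x=12.2000 theta=0.4000
After 2 (thin lens f=45): x=12.2000 theta=29/225 (≈0.1289)
Rounded to 4 decimal places: x = 12.2000, theta = 0.1289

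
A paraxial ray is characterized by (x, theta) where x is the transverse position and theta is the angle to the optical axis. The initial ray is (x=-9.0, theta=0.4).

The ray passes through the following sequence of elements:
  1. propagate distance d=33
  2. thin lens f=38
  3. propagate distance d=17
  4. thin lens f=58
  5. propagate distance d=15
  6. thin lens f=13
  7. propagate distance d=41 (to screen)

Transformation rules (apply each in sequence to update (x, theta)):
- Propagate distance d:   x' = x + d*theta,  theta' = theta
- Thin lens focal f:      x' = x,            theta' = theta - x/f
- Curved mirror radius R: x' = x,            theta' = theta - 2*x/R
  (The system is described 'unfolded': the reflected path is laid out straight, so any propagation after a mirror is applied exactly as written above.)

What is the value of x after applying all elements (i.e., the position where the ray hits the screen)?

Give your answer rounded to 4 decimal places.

Answer: -18.4961

Derivation:
Initial: x=-9.0000 theta=0.4000
After 1 (propagate distance d=33): x=4.2000 theta=0.4000
After 2 (thin lens f=38): x=4.2000 theta=11/38 (≈0.2895)
After 3 (propagate distance d=17): x=1733/190 (≈9.1211) theta=11/38 (≈0.2895)
After 4 (thin lens f=58): x=1733/190 (≈9.1211) theta=1457/11020 (≈0.1322)
After 5 (propagate distance d=15): x=122369/11020 (≈11.1043) theta=1457/11020 (≈0.1322)
After 6 (thin lens f=13): x=122369/11020 (≈11.1043) theta=-1989/2755 (≈-0.7220)
After 7 (propagate distance d=41 (to screen)): x=-203827/11020 (≈-18.4961) theta=-1989/2755 (≈-0.7220)
Rounded to 4 decimal places: x = -18.4961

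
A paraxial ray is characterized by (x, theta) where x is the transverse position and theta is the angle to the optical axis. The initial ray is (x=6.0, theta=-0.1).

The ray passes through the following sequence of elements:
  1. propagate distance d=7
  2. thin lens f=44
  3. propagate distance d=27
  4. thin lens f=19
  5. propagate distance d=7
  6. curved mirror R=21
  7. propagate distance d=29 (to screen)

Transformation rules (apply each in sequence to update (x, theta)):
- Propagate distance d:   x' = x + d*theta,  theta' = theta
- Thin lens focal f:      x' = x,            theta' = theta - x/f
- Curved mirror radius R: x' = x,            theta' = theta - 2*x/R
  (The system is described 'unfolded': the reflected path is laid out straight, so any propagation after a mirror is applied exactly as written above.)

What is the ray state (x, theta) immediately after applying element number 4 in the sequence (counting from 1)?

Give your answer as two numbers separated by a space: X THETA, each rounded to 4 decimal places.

Answer: -0.6523 -0.1861

Derivation:
Initial: x=6.0000 theta=-0.1000
After 1 (propagate distance d=7): x=5.3000 theta=-0.1000
After 2 (thin lens f=44): x=5.3000 theta=-97/440 (≈-0.2205)
After 3 (propagate distance d=27): x=-287/440 (≈-0.6523) theta=-97/440 (≈-0.2205)
After 4 (thin lens f=19): x=-287/440 (≈-0.6523) theta=-389/2090 (≈-0.1861)
Rounded to 4 decimal places: x = -0.6523, theta = -0.1861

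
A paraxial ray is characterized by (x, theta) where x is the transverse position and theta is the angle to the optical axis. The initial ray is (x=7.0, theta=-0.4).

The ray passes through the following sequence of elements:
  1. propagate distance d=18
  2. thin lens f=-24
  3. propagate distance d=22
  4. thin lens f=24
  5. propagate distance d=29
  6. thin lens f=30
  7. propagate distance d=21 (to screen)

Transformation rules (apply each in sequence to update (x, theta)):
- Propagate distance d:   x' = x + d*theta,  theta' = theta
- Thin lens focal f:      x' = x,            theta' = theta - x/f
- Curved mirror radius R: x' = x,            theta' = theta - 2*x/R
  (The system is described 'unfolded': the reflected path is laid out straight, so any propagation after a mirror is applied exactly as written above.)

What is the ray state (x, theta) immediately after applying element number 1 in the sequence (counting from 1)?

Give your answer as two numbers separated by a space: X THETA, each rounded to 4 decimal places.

Answer: -0.2000 -0.4000

Derivation:
Initial: x=7.0000 theta=-0.4000
After 1 (propagate distance d=18): x=-0.2000 theta=-0.4000
Rounded to 4 decimal places: x = -0.2000, theta = -0.4000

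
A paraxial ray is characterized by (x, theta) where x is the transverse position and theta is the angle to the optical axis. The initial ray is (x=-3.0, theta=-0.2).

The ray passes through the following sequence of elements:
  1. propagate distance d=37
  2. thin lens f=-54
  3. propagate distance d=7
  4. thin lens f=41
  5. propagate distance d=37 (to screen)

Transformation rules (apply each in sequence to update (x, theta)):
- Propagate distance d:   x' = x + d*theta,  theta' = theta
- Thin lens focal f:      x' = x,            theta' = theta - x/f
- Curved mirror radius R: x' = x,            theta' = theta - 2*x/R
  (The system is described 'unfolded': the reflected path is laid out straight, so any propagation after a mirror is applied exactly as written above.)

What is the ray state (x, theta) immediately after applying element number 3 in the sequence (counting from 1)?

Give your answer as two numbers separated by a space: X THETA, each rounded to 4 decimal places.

Initial: x=-3.0000 theta=-0.2000
After 1 (propagate distance d=37): x=-10.4000 theta=-0.2000
After 2 (thin lens f=-54): x=-10.4000 theta=-53/135 (≈-0.3926)
After 3 (propagate distance d=7): x=-355/27 (≈-13.1481) theta=-53/135 (≈-0.3926)
Rounded to 4 decimal places: x = -13.1481, theta = -0.3926

Answer: -13.1481 -0.3926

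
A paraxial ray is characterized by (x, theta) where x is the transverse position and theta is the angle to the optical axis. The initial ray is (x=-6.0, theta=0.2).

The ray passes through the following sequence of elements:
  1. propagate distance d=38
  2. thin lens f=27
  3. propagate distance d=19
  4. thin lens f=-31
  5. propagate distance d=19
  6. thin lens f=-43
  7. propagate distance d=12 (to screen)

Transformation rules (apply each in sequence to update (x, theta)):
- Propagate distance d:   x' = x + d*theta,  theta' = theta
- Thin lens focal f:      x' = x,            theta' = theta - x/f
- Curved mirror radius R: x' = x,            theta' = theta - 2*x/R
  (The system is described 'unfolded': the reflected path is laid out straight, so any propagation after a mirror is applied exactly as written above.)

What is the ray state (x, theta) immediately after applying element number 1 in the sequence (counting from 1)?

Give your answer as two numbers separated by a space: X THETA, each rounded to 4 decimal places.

Answer: 1.6000 0.2000

Derivation:
Initial: x=-6.0000 theta=0.2000
After 1 (propagate distance d=38): x=1.6000 theta=0.2000
Rounded to 4 decimal places: x = 1.6000, theta = 0.2000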